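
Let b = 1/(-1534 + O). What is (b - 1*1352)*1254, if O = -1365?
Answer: -4914989046/2899 ≈ -1.6954e+6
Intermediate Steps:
b = -1/2899 (b = 1/(-1534 - 1365) = 1/(-2899) = -1/2899 ≈ -0.00034495)
(b - 1*1352)*1254 = (-1/2899 - 1*1352)*1254 = (-1/2899 - 1352)*1254 = -3919449/2899*1254 = -4914989046/2899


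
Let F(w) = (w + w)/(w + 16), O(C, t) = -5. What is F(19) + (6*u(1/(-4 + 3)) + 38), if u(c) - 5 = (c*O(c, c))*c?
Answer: 1368/35 ≈ 39.086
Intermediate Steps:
u(c) = 5 - 5*c² (u(c) = 5 + (c*(-5))*c = 5 + (-5*c)*c = 5 - 5*c²)
F(w) = 2*w/(16 + w) (F(w) = (2*w)/(16 + w) = 2*w/(16 + w))
F(19) + (6*u(1/(-4 + 3)) + 38) = 2*19/(16 + 19) + (6*(5 - 5/(-4 + 3)²) + 38) = 2*19/35 + (6*(5 - 5*(1/(-1))²) + 38) = 2*19*(1/35) + (6*(5 - 5*(-1)²) + 38) = 38/35 + (6*(5 - 5*1) + 38) = 38/35 + (6*(5 - 5) + 38) = 38/35 + (6*0 + 38) = 38/35 + (0 + 38) = 38/35 + 38 = 1368/35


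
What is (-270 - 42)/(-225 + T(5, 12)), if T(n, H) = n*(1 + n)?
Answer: 8/5 ≈ 1.6000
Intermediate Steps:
(-270 - 42)/(-225 + T(5, 12)) = (-270 - 42)/(-225 + 5*(1 + 5)) = -312/(-225 + 5*6) = -312/(-225 + 30) = -312/(-195) = -312*(-1/195) = 8/5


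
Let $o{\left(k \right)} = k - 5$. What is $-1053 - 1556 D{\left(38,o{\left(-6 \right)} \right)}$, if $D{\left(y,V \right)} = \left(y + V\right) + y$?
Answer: $-102193$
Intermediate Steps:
$o{\left(k \right)} = -5 + k$
$D{\left(y,V \right)} = V + 2 y$ ($D{\left(y,V \right)} = \left(V + y\right) + y = V + 2 y$)
$-1053 - 1556 D{\left(38,o{\left(-6 \right)} \right)} = -1053 - 1556 \left(\left(-5 - 6\right) + 2 \cdot 38\right) = -1053 - 1556 \left(-11 + 76\right) = -1053 - 101140 = -102193$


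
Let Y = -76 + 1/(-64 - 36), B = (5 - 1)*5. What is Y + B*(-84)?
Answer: -175601/100 ≈ -1756.0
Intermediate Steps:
B = 20 (B = 4*5 = 20)
Y = -7601/100 (Y = -76 + 1/(-100) = -76 - 1/100 = -7601/100 ≈ -76.010)
Y + B*(-84) = -7601/100 + 20*(-84) = -7601/100 - 1680 = -175601/100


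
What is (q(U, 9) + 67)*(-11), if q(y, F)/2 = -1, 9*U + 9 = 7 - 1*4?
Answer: -715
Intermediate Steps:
U = -⅔ (U = -1 + (7 - 1*4)/9 = -1 + (7 - 4)/9 = -1 + (⅑)*3 = -1 + ⅓ = -⅔ ≈ -0.66667)
q(y, F) = -2 (q(y, F) = 2*(-1) = -2)
(q(U, 9) + 67)*(-11) = (-2 + 67)*(-11) = 65*(-11) = -715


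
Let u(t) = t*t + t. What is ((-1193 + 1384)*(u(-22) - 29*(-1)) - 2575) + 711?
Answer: 91917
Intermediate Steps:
u(t) = t + t² (u(t) = t² + t = t + t²)
((-1193 + 1384)*(u(-22) - 29*(-1)) - 2575) + 711 = ((-1193 + 1384)*(-22*(1 - 22) - 29*(-1)) - 2575) + 711 = (191*(-22*(-21) + 29) - 2575) + 711 = (191*(462 + 29) - 2575) + 711 = (191*491 - 2575) + 711 = (93781 - 2575) + 711 = 91206 + 711 = 91917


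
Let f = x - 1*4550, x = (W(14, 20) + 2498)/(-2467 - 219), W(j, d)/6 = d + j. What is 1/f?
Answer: -1343/6112001 ≈ -0.00021973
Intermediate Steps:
W(j, d) = 6*d + 6*j (W(j, d) = 6*(d + j) = 6*d + 6*j)
x = -1351/1343 (x = ((6*20 + 6*14) + 2498)/(-2467 - 219) = ((120 + 84) + 2498)/(-2686) = (204 + 2498)*(-1/2686) = 2702*(-1/2686) = -1351/1343 ≈ -1.0060)
f = -6112001/1343 (f = -1351/1343 - 1*4550 = -1351/1343 - 4550 = -6112001/1343 ≈ -4551.0)
1/f = 1/(-6112001/1343) = -1343/6112001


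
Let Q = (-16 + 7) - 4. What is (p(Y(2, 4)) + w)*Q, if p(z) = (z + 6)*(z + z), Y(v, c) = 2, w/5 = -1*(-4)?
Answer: -676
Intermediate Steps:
w = 20 (w = 5*(-1*(-4)) = 5*4 = 20)
p(z) = 2*z*(6 + z) (p(z) = (6 + z)*(2*z) = 2*z*(6 + z))
Q = -13 (Q = -9 - 4 = -13)
(p(Y(2, 4)) + w)*Q = (2*2*(6 + 2) + 20)*(-13) = (2*2*8 + 20)*(-13) = (32 + 20)*(-13) = 52*(-13) = -676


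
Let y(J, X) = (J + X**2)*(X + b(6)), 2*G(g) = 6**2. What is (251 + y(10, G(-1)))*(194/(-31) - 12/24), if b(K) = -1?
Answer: -2484251/62 ≈ -40069.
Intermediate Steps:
G(g) = 18 (G(g) = (1/2)*6**2 = (1/2)*36 = 18)
y(J, X) = (-1 + X)*(J + X**2) (y(J, X) = (J + X**2)*(X - 1) = (J + X**2)*(-1 + X) = (-1 + X)*(J + X**2))
(251 + y(10, G(-1)))*(194/(-31) - 12/24) = (251 + (18**3 - 1*10 - 1*18**2 + 10*18))*(194/(-31) - 12/24) = (251 + (5832 - 10 - 1*324 + 180))*(194*(-1/31) - 12*1/24) = (251 + (5832 - 10 - 324 + 180))*(-194/31 - 1/2) = (251 + 5678)*(-419/62) = 5929*(-419/62) = -2484251/62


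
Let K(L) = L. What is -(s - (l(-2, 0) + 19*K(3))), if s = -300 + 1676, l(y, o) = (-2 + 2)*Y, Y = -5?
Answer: -1319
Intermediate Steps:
l(y, o) = 0 (l(y, o) = (-2 + 2)*(-5) = 0*(-5) = 0)
s = 1376
-(s - (l(-2, 0) + 19*K(3))) = -(1376 - (0 + 19*3)) = -(1376 - (0 + 57)) = -(1376 - 1*57) = -(1376 - 57) = -1*1319 = -1319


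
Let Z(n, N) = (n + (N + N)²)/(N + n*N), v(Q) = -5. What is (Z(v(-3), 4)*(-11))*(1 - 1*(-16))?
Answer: 11033/16 ≈ 689.56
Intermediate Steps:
Z(n, N) = (n + 4*N²)/(N + N*n) (Z(n, N) = (n + (2*N)²)/(N + N*n) = (n + 4*N²)/(N + N*n))
(Z(v(-3), 4)*(-11))*(1 - 1*(-16)) = (((-5 + 4*4²)/(4*(1 - 5)))*(-11))*(1 - 1*(-16)) = (((¼)*(-5 + 4*16)/(-4))*(-11))*(1 + 16) = (((¼)*(-¼)*(-5 + 64))*(-11))*17 = (((¼)*(-¼)*59)*(-11))*17 = -59/16*(-11)*17 = (649/16)*17 = 11033/16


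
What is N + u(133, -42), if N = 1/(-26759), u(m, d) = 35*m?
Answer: 124563144/26759 ≈ 4655.0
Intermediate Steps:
N = -1/26759 ≈ -3.7371e-5
N + u(133, -42) = -1/26759 + 35*133 = -1/26759 + 4655 = 124563144/26759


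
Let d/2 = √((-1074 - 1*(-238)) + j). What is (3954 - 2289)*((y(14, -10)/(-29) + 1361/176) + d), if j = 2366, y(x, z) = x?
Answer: 61613325/5104 + 9990*√170 ≈ 1.4233e+5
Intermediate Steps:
d = 6*√170 (d = 2*√((-1074 - 1*(-238)) + 2366) = 2*√((-1074 + 238) + 2366) = 2*√(-836 + 2366) = 2*√1530 = 2*(3*√170) = 6*√170 ≈ 78.230)
(3954 - 2289)*((y(14, -10)/(-29) + 1361/176) + d) = (3954 - 2289)*((14/(-29) + 1361/176) + 6*√170) = 1665*((14*(-1/29) + 1361*(1/176)) + 6*√170) = 1665*((-14/29 + 1361/176) + 6*√170) = 1665*(37005/5104 + 6*√170) = 61613325/5104 + 9990*√170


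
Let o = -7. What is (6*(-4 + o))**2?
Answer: 4356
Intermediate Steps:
(6*(-4 + o))**2 = (6*(-4 - 7))**2 = (6*(-11))**2 = (-66)**2 = 4356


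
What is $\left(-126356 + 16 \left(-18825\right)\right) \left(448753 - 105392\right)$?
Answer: $-146806055716$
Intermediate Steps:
$\left(-126356 + 16 \left(-18825\right)\right) \left(448753 - 105392\right) = \left(-126356 - 301200\right) 343361 = \left(-427556\right) 343361 = -146806055716$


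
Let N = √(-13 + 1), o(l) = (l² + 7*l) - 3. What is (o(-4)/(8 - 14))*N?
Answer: 5*I*√3 ≈ 8.6602*I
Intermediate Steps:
o(l) = -3 + l² + 7*l
N = 2*I*√3 (N = √(-12) = 2*I*√3 ≈ 3.4641*I)
(o(-4)/(8 - 14))*N = ((-3 + (-4)² + 7*(-4))/(8 - 14))*(2*I*√3) = ((-3 + 16 - 28)/(-6))*(2*I*√3) = (-⅙*(-15))*(2*I*√3) = 5*(2*I*√3)/2 = 5*I*√3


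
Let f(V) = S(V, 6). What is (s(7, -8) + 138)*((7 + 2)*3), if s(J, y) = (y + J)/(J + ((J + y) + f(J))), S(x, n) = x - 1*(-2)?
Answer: 18621/5 ≈ 3724.2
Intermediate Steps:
S(x, n) = 2 + x (S(x, n) = x + 2 = 2 + x)
f(V) = 2 + V
s(J, y) = (J + y)/(2 + y + 3*J) (s(J, y) = (y + J)/(J + ((J + y) + (2 + J))) = (J + y)/(J + (2 + y + 2*J)) = (J + y)/(2 + y + 3*J))
(s(7, -8) + 138)*((7 + 2)*3) = ((7 - 8)/(2 - 8 + 3*7) + 138)*((7 + 2)*3) = (-1/(2 - 8 + 21) + 138)*(9*3) = (-1/15 + 138)*27 = (2069/15)*27 = 18621/5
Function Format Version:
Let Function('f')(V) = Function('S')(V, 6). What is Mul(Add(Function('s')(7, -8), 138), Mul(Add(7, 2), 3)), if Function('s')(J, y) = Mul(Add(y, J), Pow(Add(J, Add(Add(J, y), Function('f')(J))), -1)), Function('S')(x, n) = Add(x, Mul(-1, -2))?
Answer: Rational(18621, 5) ≈ 3724.2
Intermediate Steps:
Function('S')(x, n) = Add(2, x) (Function('S')(x, n) = Add(x, 2) = Add(2, x))
Function('f')(V) = Add(2, V)
Function('s')(J, y) = Mul(Pow(Add(2, y, Mul(3, J)), -1), Add(J, y)) (Function('s')(J, y) = Mul(Add(y, J), Pow(Add(J, Add(Add(J, y), Add(2, J))), -1)) = Mul(Add(J, y), Pow(Add(J, Add(2, y, Mul(2, J))), -1)) = Mul(Add(J, y), Pow(Add(2, y, Mul(3, J)), -1)) = Mul(Pow(Add(2, y, Mul(3, J)), -1), Add(J, y)))
Mul(Add(Function('s')(7, -8), 138), Mul(Add(7, 2), 3)) = Mul(Add(Mul(Pow(Add(2, -8, Mul(3, 7)), -1), Add(7, -8)), 138), Mul(Add(7, 2), 3)) = Mul(Add(Mul(Pow(Add(2, -8, 21), -1), -1), 138), Mul(9, 3)) = Mul(Add(Mul(Pow(15, -1), -1), 138), 27) = Mul(Add(Mul(Rational(1, 15), -1), 138), 27) = Mul(Add(Rational(-1, 15), 138), 27) = Mul(Rational(2069, 15), 27) = Rational(18621, 5)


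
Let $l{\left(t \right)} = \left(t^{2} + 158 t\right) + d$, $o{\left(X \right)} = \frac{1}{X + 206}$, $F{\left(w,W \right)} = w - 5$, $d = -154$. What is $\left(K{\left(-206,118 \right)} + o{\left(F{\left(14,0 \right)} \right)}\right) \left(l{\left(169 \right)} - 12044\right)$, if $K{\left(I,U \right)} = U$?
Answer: $\frac{218520423}{43} \approx 5.0819 \cdot 10^{6}$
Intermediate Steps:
$F{\left(w,W \right)} = -5 + w$ ($F{\left(w,W \right)} = w - 5 = -5 + w$)
$o{\left(X \right)} = \frac{1}{206 + X}$
$l{\left(t \right)} = -154 + t^{2} + 158 t$ ($l{\left(t \right)} = \left(t^{2} + 158 t\right) - 154 = -154 + t^{2} + 158 t$)
$\left(K{\left(-206,118 \right)} + o{\left(F{\left(14,0 \right)} \right)}\right) \left(l{\left(169 \right)} - 12044\right) = \left(118 + \frac{1}{206 + \left(-5 + 14\right)}\right) \left(\left(-154 + 169^{2} + 158 \cdot 169\right) - 12044\right) = \left(118 + \frac{1}{206 + 9}\right) \left(\left(-154 + 28561 + 26702\right) - 12044\right) = \left(118 + \frac{1}{215}\right) \left(55109 - 12044\right) = \left(118 + \frac{1}{215}\right) 43065 = \frac{25371}{215} \cdot 43065 = \frac{218520423}{43}$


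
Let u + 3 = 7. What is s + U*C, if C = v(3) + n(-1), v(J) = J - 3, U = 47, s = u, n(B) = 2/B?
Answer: -90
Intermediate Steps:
u = 4 (u = -3 + 7 = 4)
s = 4
v(J) = -3 + J
C = -2 (C = (-3 + 3) + 2/(-1) = 0 + 2*(-1) = 0 - 2 = -2)
s + U*C = 4 + 47*(-2) = 4 - 94 = -90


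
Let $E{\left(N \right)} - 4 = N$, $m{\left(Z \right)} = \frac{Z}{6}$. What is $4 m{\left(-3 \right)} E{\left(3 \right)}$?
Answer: $-14$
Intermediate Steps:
$m{\left(Z \right)} = \frac{Z}{6}$ ($m{\left(Z \right)} = Z \frac{1}{6} = \frac{Z}{6}$)
$E{\left(N \right)} = 4 + N$
$4 m{\left(-3 \right)} E{\left(3 \right)} = 4 \cdot \frac{1}{6} \left(-3\right) \left(4 + 3\right) = 4 \left(- \frac{1}{2}\right) 7 = \left(-2\right) 7 = -14$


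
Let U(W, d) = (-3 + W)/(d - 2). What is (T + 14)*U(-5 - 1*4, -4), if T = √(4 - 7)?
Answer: 28 + 2*I*√3 ≈ 28.0 + 3.4641*I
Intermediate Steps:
U(W, d) = (-3 + W)/(-2 + d)
T = I*√3 (T = √(-3) = I*√3 ≈ 1.732*I)
(T + 14)*U(-5 - 1*4, -4) = (I*√3 + 14)*((-3 + (-5 - 1*4))/(-2 - 4)) = (14 + I*√3)*((-3 + (-5 - 4))/(-6)) = (14 + I*√3)*(-(-3 - 9)/6) = (14 + I*√3)*(-⅙*(-12)) = (14 + I*√3)*2 = 28 + 2*I*√3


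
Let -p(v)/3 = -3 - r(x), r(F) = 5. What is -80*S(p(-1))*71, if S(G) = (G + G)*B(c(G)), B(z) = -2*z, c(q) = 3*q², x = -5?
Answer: 942243840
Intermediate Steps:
p(v) = 24 (p(v) = -3*(-3 - 1*5) = -3*(-3 - 5) = -3*(-8) = 24)
S(G) = -12*G³ (S(G) = (G + G)*(-6*G²) = (2*G)*(-6*G²) = -12*G³)
-80*S(p(-1))*71 = -(-960)*24³*71 = -(-960)*13824*71 = -80*(-165888)*71 = 13271040*71 = 942243840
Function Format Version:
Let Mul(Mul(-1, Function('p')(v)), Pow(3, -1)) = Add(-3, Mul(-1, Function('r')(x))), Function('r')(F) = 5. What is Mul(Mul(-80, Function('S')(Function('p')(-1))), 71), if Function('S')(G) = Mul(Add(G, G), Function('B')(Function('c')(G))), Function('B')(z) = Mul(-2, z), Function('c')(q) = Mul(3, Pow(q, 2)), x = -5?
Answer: 942243840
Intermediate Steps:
Function('p')(v) = 24 (Function('p')(v) = Mul(-3, Add(-3, Mul(-1, 5))) = Mul(-3, Add(-3, -5)) = Mul(-3, -8) = 24)
Function('S')(G) = Mul(-12, Pow(G, 3)) (Function('S')(G) = Mul(Add(G, G), Mul(-2, Mul(3, Pow(G, 2)))) = Mul(Mul(2, G), Mul(-6, Pow(G, 2))) = Mul(-12, Pow(G, 3)))
Mul(Mul(-80, Function('S')(Function('p')(-1))), 71) = Mul(Mul(-80, Mul(-12, Pow(24, 3))), 71) = Mul(Mul(-80, Mul(-12, 13824)), 71) = Mul(Mul(-80, -165888), 71) = Mul(13271040, 71) = 942243840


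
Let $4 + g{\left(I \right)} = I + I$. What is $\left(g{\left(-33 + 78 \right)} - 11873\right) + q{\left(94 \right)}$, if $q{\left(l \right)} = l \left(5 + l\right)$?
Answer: $-2481$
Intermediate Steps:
$g{\left(I \right)} = -4 + 2 I$ ($g{\left(I \right)} = -4 + \left(I + I\right) = -4 + 2 I$)
$\left(g{\left(-33 + 78 \right)} - 11873\right) + q{\left(94 \right)} = \left(\left(-4 + 2 \left(-33 + 78\right)\right) - 11873\right) + 94 \left(5 + 94\right) = \left(\left(-4 + 2 \cdot 45\right) - 11873\right) + 94 \cdot 99 = \left(\left(-4 + 90\right) - 11873\right) + 9306 = \left(86 - 11873\right) + 9306 = -11787 + 9306 = -2481$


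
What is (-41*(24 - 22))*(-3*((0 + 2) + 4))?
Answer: 1476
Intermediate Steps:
(-41*(24 - 22))*(-3*((0 + 2) + 4)) = (-41*2)*(-3*(2 + 4)) = -(-246)*6 = -82*(-18) = 1476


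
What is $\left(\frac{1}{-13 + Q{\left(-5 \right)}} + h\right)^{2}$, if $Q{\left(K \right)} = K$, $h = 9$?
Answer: $\frac{25921}{324} \approx 80.003$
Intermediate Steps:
$\left(\frac{1}{-13 + Q{\left(-5 \right)}} + h\right)^{2} = \left(\frac{1}{-13 - 5} + 9\right)^{2} = \left(\frac{1}{-18} + 9\right)^{2} = \left(- \frac{1}{18} + 9\right)^{2} = \left(\frac{161}{18}\right)^{2} = \frac{25921}{324}$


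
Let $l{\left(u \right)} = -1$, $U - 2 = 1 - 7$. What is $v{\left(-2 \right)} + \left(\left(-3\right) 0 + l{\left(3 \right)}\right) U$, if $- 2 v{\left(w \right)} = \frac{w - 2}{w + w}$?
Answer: $\frac{7}{2} \approx 3.5$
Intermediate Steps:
$U = -4$ ($U = 2 + \left(1 - 7\right) = 2 - 6 = -4$)
$v{\left(w \right)} = - \frac{-2 + w}{4 w}$ ($v{\left(w \right)} = - \frac{\left(w - 2\right) \frac{1}{w + w}}{2} = - \frac{\left(-2 + w\right) \frac{1}{2 w}}{2} = - \frac{\frac{1}{2} \frac{1}{w} \left(-2 + w\right)}{2} = - \frac{-2 + w}{4 w}$)
$v{\left(-2 \right)} + \left(\left(-3\right) 0 + l{\left(3 \right)}\right) U = \frac{2 - -2}{4 \left(-2\right)} + \left(\left(-3\right) 0 - 1\right) \left(-4\right) = \frac{1}{4} \left(- \frac{1}{2}\right) \left(2 + 2\right) + \left(0 - 1\right) \left(-4\right) = \frac{1}{4} \left(- \frac{1}{2}\right) 4 - -4 = - \frac{1}{2} + 4 = \frac{7}{2}$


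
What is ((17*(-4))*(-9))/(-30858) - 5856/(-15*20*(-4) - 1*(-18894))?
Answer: -5361166/17223907 ≈ -0.31126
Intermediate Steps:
((17*(-4))*(-9))/(-30858) - 5856/(-15*20*(-4) - 1*(-18894)) = -68*(-9)*(-1/30858) - 5856/(-300*(-4) + 18894) = 612*(-1/30858) - 5856/(1200 + 18894) = -102/5143 - 5856/20094 = -102/5143 - 5856*1/20094 = -102/5143 - 976/3349 = -5361166/17223907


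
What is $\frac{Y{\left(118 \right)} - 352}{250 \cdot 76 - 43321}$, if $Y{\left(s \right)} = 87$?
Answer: $\frac{265}{24321} \approx 0.010896$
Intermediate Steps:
$\frac{Y{\left(118 \right)} - 352}{250 \cdot 76 - 43321} = \frac{87 - 352}{250 \cdot 76 - 43321} = - \frac{265}{19000 - 43321} = - \frac{265}{-24321} = \left(-265\right) \left(- \frac{1}{24321}\right) = \frac{265}{24321}$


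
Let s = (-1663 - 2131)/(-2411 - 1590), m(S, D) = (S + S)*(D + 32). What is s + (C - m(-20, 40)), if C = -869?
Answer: 8049805/4001 ≈ 2011.9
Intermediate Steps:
m(S, D) = 2*S*(32 + D) (m(S, D) = (2*S)*(32 + D) = 2*S*(32 + D))
s = 3794/4001 (s = -3794/(-4001) = -3794*(-1/4001) = 3794/4001 ≈ 0.94826)
s + (C - m(-20, 40)) = 3794/4001 + (-869 - 2*(-20)*(32 + 40)) = 3794/4001 + (-869 - 2*(-20)*72) = 3794/4001 + (-869 - 1*(-2880)) = 3794/4001 + (-869 + 2880) = 3794/4001 + 2011 = 8049805/4001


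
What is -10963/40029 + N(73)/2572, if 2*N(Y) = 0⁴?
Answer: -10963/40029 ≈ -0.27388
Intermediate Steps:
N(Y) = 0 (N(Y) = (½)*0⁴ = (½)*0 = 0)
-10963/40029 + N(73)/2572 = -10963/40029 + 0/2572 = -10963*1/40029 + 0*(1/2572) = -10963/40029 + 0 = -10963/40029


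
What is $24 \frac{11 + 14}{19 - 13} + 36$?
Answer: $136$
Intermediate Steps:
$24 \frac{11 + 14}{19 - 13} + 36 = 24 \cdot \frac{25}{6} + 36 = 100 + 36 = 136$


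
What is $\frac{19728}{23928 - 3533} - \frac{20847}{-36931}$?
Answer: $\frac{1153749333}{753207745} \approx 1.5318$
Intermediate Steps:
$\frac{19728}{23928 - 3533} - \frac{20847}{-36931} = \frac{19728}{23928 - 3533} - - \frac{20847}{36931} = \frac{19728}{20395} + \frac{20847}{36931} = \frac{1153749333}{753207745}$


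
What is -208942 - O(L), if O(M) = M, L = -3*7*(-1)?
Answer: -208963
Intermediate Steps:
L = 21 (L = -21*(-1) = 21)
-208942 - O(L) = -208942 - 1*21 = -208942 - 21 = -208963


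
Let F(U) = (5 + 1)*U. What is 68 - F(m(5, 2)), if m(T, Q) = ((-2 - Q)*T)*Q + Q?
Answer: 296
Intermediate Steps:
m(T, Q) = Q + Q*T*(-2 - Q) (m(T, Q) = (T*(-2 - Q))*Q + Q = Q*T*(-2 - Q) + Q = Q + Q*T*(-2 - Q))
F(U) = 6*U
68 - F(m(5, 2)) = 68 - 6*2*(1 - 2*5 - 1*2*5) = 68 - 6*2*(1 - 10 - 10) = 68 - 6*2*(-19) = 68 - 6*(-38) = 68 - 1*(-228) = 68 + 228 = 296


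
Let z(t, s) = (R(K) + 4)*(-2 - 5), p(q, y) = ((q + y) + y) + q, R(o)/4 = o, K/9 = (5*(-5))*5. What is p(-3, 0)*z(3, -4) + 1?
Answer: -188831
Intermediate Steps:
K = -1125 (K = 9*((5*(-5))*5) = 9*(-25*5) = 9*(-125) = -1125)
R(o) = 4*o
p(q, y) = 2*q + 2*y (p(q, y) = (q + 2*y) + q = 2*q + 2*y)
z(t, s) = 31472 (z(t, s) = (4*(-1125) + 4)*(-2 - 5) = (-4500 + 4)*(-7) = -4496*(-7) = 31472)
p(-3, 0)*z(3, -4) + 1 = (2*(-3) + 2*0)*31472 + 1 = (-6 + 0)*31472 + 1 = -6*31472 + 1 = -188832 + 1 = -188831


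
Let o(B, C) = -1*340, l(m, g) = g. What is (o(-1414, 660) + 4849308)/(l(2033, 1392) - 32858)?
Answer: -2424484/15733 ≈ -154.10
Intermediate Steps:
o(B, C) = -340
(o(-1414, 660) + 4849308)/(l(2033, 1392) - 32858) = (-340 + 4849308)/(1392 - 32858) = 4848968/(-31466) = 4848968*(-1/31466) = -2424484/15733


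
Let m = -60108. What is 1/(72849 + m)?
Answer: 1/12741 ≈ 7.8487e-5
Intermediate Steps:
1/(72849 + m) = 1/(72849 - 60108) = 1/12741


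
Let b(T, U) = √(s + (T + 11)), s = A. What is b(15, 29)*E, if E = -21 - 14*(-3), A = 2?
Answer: 42*√7 ≈ 111.12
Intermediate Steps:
s = 2
b(T, U) = √(13 + T) (b(T, U) = √(2 + (T + 11)) = √(2 + (11 + T)) = √(13 + T))
E = 21 (E = -21 - 1*(-42) = -21 + 42 = 21)
b(15, 29)*E = √(13 + 15)*21 = √28*21 = (2*√7)*21 = 42*√7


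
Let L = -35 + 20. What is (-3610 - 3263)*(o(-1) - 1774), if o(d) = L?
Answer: 12295797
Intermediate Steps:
L = -15
o(d) = -15
(-3610 - 3263)*(o(-1) - 1774) = (-3610 - 3263)*(-15 - 1774) = -6873*(-1789) = 12295797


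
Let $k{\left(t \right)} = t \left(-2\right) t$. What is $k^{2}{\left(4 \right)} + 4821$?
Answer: $5845$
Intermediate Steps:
$k{\left(t \right)} = - 2 t^{2}$ ($k{\left(t \right)} = - 2 t t = - 2 t^{2}$)
$k^{2}{\left(4 \right)} + 4821 = \left(- 2 \cdot 4^{2}\right)^{2} + 4821 = \left(\left(-2\right) 16\right)^{2} + 4821 = \left(-32\right)^{2} + 4821 = 1024 + 4821 = 5845$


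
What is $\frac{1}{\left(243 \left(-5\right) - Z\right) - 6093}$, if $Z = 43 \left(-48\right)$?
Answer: $- \frac{1}{5244} \approx -0.00019069$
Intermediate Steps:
$Z = -2064$
$\frac{1}{\left(243 \left(-5\right) - Z\right) - 6093} = \frac{1}{\left(243 \left(-5\right) - -2064\right) - 6093} = \frac{1}{\left(-1215 + 2064\right) - 6093} = \frac{1}{849 - 6093} = \frac{1}{-5244} = - \frac{1}{5244}$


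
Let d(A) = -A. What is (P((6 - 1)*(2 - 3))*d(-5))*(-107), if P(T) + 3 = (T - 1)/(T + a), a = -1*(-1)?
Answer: 1605/2 ≈ 802.50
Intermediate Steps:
a = 1
P(T) = -3 + (-1 + T)/(1 + T) (P(T) = -3 + (T - 1)/(T + 1) = -3 + (-1 + T)/(1 + T))
(P((6 - 1)*(2 - 3))*d(-5))*(-107) = ((2*(-2 - (6 - 1)*(2 - 3))/(1 + (6 - 1)*(2 - 3)))*(-1*(-5)))*(-107) = ((2*(-2 - 5*(-1))/(1 + 5*(-1)))*5)*(-107) = ((2*(-2 - 1*(-5))/(1 - 5))*5)*(-107) = ((2*(-2 + 5)/(-4))*5)*(-107) = ((2*(-¼)*3)*5)*(-107) = -3/2*5*(-107) = -15/2*(-107) = 1605/2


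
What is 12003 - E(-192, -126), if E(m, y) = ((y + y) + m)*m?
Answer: -73245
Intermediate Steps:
E(m, y) = m*(m + 2*y) (E(m, y) = (2*y + m)*m = (m + 2*y)*m = m*(m + 2*y))
12003 - E(-192, -126) = 12003 - (-192)*(-192 + 2*(-126)) = 12003 - (-192)*(-192 - 252) = 12003 - (-192)*(-444) = 12003 - 1*85248 = 12003 - 85248 = -73245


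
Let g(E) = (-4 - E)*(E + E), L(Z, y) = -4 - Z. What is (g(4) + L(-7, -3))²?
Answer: 3721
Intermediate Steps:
g(E) = 2*E*(-4 - E) (g(E) = (-4 - E)*(2*E) = 2*E*(-4 - E))
(g(4) + L(-7, -3))² = (-2*4*(4 + 4) + (-4 - 1*(-7)))² = (-2*4*8 + (-4 + 7))² = (-64 + 3)² = (-61)² = 3721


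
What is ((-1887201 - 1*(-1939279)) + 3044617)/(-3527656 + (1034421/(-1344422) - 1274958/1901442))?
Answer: -1319367785002598030/1502982238412124517 ≈ -0.87783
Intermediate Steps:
((-1887201 - 1*(-1939279)) + 3044617)/(-3527656 + (1034421/(-1344422) - 1274958/1901442)) = ((-1887201 + 1939279) + 3044617)/(-3527656 + (1034421*(-1/1344422) - 1274958*1/1901442)) = (52078 + 3044617)/(-3527656 + (-1034421/1344422 - 212493/316907)) = 3096695/(-3527656 - 613495519893/426056742754) = 3096695/(-1502982238412124517/426056742754) = 3096695*(-426056742754/1502982238412124517) = -1319367785002598030/1502982238412124517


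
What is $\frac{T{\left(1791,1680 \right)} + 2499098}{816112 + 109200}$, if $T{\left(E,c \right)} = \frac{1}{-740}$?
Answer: $\frac{1849332519}{684730880} \approx 2.7008$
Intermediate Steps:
$T{\left(E,c \right)} = - \frac{1}{740}$
$\frac{T{\left(1791,1680 \right)} + 2499098}{816112 + 109200} = \frac{- \frac{1}{740} + 2499098}{816112 + 109200} = \frac{1849332519}{740 \cdot 925312} = \frac{1849332519}{740} \cdot \frac{1}{925312} = \frac{1849332519}{684730880}$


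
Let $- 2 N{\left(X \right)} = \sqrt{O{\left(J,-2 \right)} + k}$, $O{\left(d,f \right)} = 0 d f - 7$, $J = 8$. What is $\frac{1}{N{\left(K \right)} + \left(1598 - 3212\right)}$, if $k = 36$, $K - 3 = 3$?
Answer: $- \frac{6456}{10419955} + \frac{2 \sqrt{29}}{10419955} \approx -0.00061855$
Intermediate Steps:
$K = 6$ ($K = 3 + 3 = 6$)
$O{\left(d,f \right)} = -7$ ($O{\left(d,f \right)} = 0 f - 7 = 0 - 7 = -7$)
$N{\left(X \right)} = - \frac{\sqrt{29}}{2}$ ($N{\left(X \right)} = - \frac{\sqrt{-7 + 36}}{2} = - \frac{\sqrt{29}}{2}$)
$\frac{1}{N{\left(K \right)} + \left(1598 - 3212\right)} = \frac{1}{- \frac{\sqrt{29}}{2} + \left(1598 - 3212\right)} = \frac{1}{- \frac{\sqrt{29}}{2} - 1614} = \frac{1}{-1614 - \frac{\sqrt{29}}{2}}$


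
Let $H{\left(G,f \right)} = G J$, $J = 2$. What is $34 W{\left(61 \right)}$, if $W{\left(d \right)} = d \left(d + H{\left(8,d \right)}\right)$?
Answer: $159698$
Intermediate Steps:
$H{\left(G,f \right)} = 2 G$ ($H{\left(G,f \right)} = G 2 = 2 G$)
$W{\left(d \right)} = d \left(16 + d\right)$ ($W{\left(d \right)} = d \left(d + 2 \cdot 8\right) = d \left(d + 16\right) = d \left(16 + d\right)$)
$34 W{\left(61 \right)} = 34 \cdot 61 \left(16 + 61\right) = 34 \cdot 61 \cdot 77 = 34 \cdot 4697 = 159698$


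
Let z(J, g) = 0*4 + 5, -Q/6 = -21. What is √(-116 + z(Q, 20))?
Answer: I*√111 ≈ 10.536*I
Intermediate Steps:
Q = 126 (Q = -6*(-21) = 126)
z(J, g) = 5 (z(J, g) = 0 + 5 = 5)
√(-116 + z(Q, 20)) = √(-116 + 5) = √(-111) = I*√111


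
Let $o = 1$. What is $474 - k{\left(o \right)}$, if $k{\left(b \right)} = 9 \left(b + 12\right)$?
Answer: $357$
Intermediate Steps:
$k{\left(b \right)} = 108 + 9 b$ ($k{\left(b \right)} = 9 \left(12 + b\right) = 108 + 9 b$)
$474 - k{\left(o \right)} = 474 - \left(108 + 9 \cdot 1\right) = 474 - \left(108 + 9\right) = 474 - 117 = 357$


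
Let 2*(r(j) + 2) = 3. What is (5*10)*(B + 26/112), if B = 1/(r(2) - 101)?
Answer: 9025/812 ≈ 11.115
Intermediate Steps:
r(j) = -½ (r(j) = -2 + (½)*3 = -2 + 3/2 = -½)
B = -2/203 (B = 1/(-½ - 101) = 1/(-203/2) = -2/203 ≈ -0.0098522)
(5*10)*(B + 26/112) = (5*10)*(-2/203 + 26/112) = 50*(-2/203 + 26*(1/112)) = 50*(-2/203 + 13/56) = 50*(361/1624) = 9025/812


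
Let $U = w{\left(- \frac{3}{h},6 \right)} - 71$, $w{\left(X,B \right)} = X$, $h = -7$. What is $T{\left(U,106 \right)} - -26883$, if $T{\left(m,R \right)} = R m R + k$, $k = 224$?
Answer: $- \frac{5360835}{7} \approx -7.6583 \cdot 10^{5}$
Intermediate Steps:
$U = - \frac{494}{7}$ ($U = - \frac{3}{-7} - 71 = \left(-3\right) \left(- \frac{1}{7}\right) - 71 = \frac{3}{7} - 71 = - \frac{494}{7} \approx -70.571$)
$T{\left(m,R \right)} = 224 + m R^{2}$ ($T{\left(m,R \right)} = R m R + 224 = m R^{2} + 224 = 224 + m R^{2}$)
$T{\left(U,106 \right)} - -26883 = \left(224 - \frac{494 \cdot 106^{2}}{7}\right) - -26883 = \left(224 - \frac{5550584}{7}\right) + 26883 = - \frac{5549016}{7} + 26883 = - \frac{5360835}{7}$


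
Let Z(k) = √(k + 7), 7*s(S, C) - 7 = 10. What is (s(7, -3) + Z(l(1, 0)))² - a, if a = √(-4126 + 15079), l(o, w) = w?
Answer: 632/49 - 3*√1217 + 34*√7/7 ≈ -78.908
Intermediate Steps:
s(S, C) = 17/7 (s(S, C) = 1 + (⅐)*10 = 1 + 10/7 = 17/7)
Z(k) = √(7 + k)
a = 3*√1217 (a = √10953 = 3*√1217 ≈ 104.66)
(s(7, -3) + Z(l(1, 0)))² - a = (17/7 + √(7 + 0))² - 3*√1217 = (17/7 + √7)² - 3*√1217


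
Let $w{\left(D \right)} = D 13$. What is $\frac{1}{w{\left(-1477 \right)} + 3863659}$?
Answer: $\frac{1}{3844458} \approx 2.6011 \cdot 10^{-7}$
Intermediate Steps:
$w{\left(D \right)} = 13 D$
$\frac{1}{w{\left(-1477 \right)} + 3863659} = \frac{1}{13 \left(-1477\right) + 3863659} = \frac{1}{-19201 + 3863659} = \frac{1}{3844458}$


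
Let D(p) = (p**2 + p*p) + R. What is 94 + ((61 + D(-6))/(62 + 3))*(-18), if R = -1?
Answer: 3734/65 ≈ 57.446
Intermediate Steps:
D(p) = -1 + 2*p**2 (D(p) = (p**2 + p*p) - 1 = (p**2 + p**2) - 1 = 2*p**2 - 1 = -1 + 2*p**2)
94 + ((61 + D(-6))/(62 + 3))*(-18) = 94 + ((61 + (-1 + 2*(-6)**2))/(62 + 3))*(-18) = 94 + ((61 + (-1 + 2*36))/65)*(-18) = 94 + ((61 + (-1 + 72))*(1/65))*(-18) = 94 + ((61 + 71)*(1/65))*(-18) = 94 + (132*(1/65))*(-18) = 94 + (132/65)*(-18) = 94 - 2376/65 = 3734/65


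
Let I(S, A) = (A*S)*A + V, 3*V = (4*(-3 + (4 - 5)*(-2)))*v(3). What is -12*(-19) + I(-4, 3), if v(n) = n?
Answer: 188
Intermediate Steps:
V = -4 (V = ((4*(-3 + (4 - 5)*(-2)))*3)/3 = ((4*(-3 - 1*(-2)))*3)/3 = ((4*(-3 + 2))*3)/3 = ((4*(-1))*3)/3 = (-4*3)/3 = (⅓)*(-12) = -4)
I(S, A) = -4 + S*A² (I(S, A) = (A*S)*A - 4 = S*A² - 4 = -4 + S*A²)
-12*(-19) + I(-4, 3) = -12*(-19) + (-4 - 4*3²) = 228 + (-4 - 4*9) = 228 + (-4 - 36) = 228 - 40 = 188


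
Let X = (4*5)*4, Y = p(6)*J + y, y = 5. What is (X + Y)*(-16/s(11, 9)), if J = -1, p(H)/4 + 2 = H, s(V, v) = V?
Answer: -1104/11 ≈ -100.36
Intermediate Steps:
p(H) = -8 + 4*H
Y = -11 (Y = (-8 + 4*6)*(-1) + 5 = (-8 + 24)*(-1) + 5 = 16*(-1) + 5 = -16 + 5 = -11)
X = 80 (X = 20*4 = 80)
(X + Y)*(-16/s(11, 9)) = (80 - 11)*(-16/11) = 69*(-16*1/11) = 69*(-16/11) = -1104/11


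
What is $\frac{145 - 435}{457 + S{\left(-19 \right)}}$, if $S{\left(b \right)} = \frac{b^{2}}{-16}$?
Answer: $- \frac{4640}{6951} \approx -0.66753$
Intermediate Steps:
$S{\left(b \right)} = - \frac{b^{2}}{16}$ ($S{\left(b \right)} = b^{2} \left(- \frac{1}{16}\right) = - \frac{b^{2}}{16}$)
$\frac{145 - 435}{457 + S{\left(-19 \right)}} = \frac{145 - 435}{457 - \frac{\left(-19\right)^{2}}{16}} = - \frac{290}{457 - \frac{361}{16}} = - \frac{290}{\frac{6951}{16}} = \left(-290\right) \frac{16}{6951} = - \frac{4640}{6951}$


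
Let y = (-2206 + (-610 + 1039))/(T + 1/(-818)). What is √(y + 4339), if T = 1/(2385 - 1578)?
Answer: I*√12902957903/11 ≈ 10326.0*I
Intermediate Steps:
T = 1/807 ≈ 0.0012392
y = -1173043902/11 (y = (-2206 + (-610 + 1039))/(1/807 + 1/(-818)) = (-2206 + 429)/(1/807 - 1/818) = -1777/11/660126 = -1777*660126/11 = -1173043902/11 ≈ -1.0664e+8)
√(y + 4339) = √(-1173043902/11 + 4339) = √(-1172996173/11) = I*√12902957903/11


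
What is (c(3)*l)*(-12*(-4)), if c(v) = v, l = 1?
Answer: 144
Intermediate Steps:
(c(3)*l)*(-12*(-4)) = (3*1)*(-12*(-4)) = 3*48 = 144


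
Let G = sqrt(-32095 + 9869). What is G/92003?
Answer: I*sqrt(22226)/92003 ≈ 0.0016204*I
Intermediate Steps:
G = I*sqrt(22226) (G = sqrt(-22226) = I*sqrt(22226) ≈ 149.08*I)
G/92003 = (I*sqrt(22226))/92003 = (I*sqrt(22226))*(1/92003) = I*sqrt(22226)/92003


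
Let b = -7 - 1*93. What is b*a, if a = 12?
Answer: -1200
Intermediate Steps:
b = -100 (b = -7 - 93 = -100)
b*a = -100*12 = -1200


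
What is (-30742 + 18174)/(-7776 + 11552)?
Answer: -1571/472 ≈ -3.3284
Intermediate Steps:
(-30742 + 18174)/(-7776 + 11552) = -12568/3776 = -12568*1/3776 = -1571/472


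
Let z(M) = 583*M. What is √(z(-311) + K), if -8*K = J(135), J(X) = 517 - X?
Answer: I*√725443/2 ≈ 425.86*I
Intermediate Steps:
K = -191/4 (K = -(517 - 1*135)/8 = -(517 - 135)/8 = -⅛*382 = -191/4 ≈ -47.750)
√(z(-311) + K) = √(583*(-311) - 191/4) = √(-181313 - 191/4) = √(-725443/4) = I*√725443/2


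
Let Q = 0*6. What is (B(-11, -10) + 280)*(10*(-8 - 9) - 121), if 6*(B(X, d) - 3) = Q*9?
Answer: -82353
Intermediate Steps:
Q = 0
B(X, d) = 3 (B(X, d) = 3 + (0*9)/6 = 3 + (⅙)*0 = 3 + 0 = 3)
(B(-11, -10) + 280)*(10*(-8 - 9) - 121) = (3 + 280)*(10*(-8 - 9) - 121) = 283*(10*(-17) - 121) = 283*(-170 - 121) = 283*(-291) = -82353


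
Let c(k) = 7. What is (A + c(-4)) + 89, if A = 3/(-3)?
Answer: 95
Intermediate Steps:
A = -1 (A = 3*(-1/3) = -1)
(A + c(-4)) + 89 = (-1 + 7) + 89 = 6 + 89 = 95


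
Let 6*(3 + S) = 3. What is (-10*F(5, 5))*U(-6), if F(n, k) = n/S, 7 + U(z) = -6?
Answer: -260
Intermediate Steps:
S = -5/2 (S = -3 + (1/6)*3 = -3 + 1/2 = -5/2 ≈ -2.5000)
U(z) = -13 (U(z) = -7 - 6 = -13)
F(n, k) = -2*n/5 (F(n, k) = n/(-5/2) = n*(-2/5) = -2*n/5)
(-10*F(5, 5))*U(-6) = -(-4)*5*(-13) = -10*(-2)*(-13) = 20*(-13) = -260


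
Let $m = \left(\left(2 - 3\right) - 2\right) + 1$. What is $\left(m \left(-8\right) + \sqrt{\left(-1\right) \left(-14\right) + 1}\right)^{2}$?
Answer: $\left(16 + \sqrt{15}\right)^{2} \approx 394.94$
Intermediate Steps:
$m = -2$ ($m = \left(-1 - 2\right) + 1 = -3 + 1 = -2$)
$\left(m \left(-8\right) + \sqrt{\left(-1\right) \left(-14\right) + 1}\right)^{2} = \left(\left(-2\right) \left(-8\right) + \sqrt{\left(-1\right) \left(-14\right) + 1}\right)^{2} = \left(16 + \sqrt{14 + 1}\right)^{2} = \left(16 + \sqrt{15}\right)^{2}$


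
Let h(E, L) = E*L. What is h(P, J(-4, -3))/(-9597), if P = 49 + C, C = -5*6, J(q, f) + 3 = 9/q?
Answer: 19/1828 ≈ 0.010394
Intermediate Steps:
J(q, f) = -3 + 9/q
C = -30
P = 19 (P = 49 - 30 = 19)
h(P, J(-4, -3))/(-9597) = (19*(-3 + 9/(-4)))/(-9597) = (19*(-3 + 9*(-¼)))*(-1/9597) = (19*(-3 - 9/4))*(-1/9597) = (19*(-21/4))*(-1/9597) = -399/4*(-1/9597) = 19/1828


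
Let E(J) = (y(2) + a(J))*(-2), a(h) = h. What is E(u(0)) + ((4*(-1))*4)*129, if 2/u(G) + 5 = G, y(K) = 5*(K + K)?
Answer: -10516/5 ≈ -2103.2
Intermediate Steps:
y(K) = 10*K (y(K) = 5*(2*K) = 10*K)
u(G) = 2/(-5 + G)
E(J) = -40 - 2*J (E(J) = (10*2 + J)*(-2) = (20 + J)*(-2) = -40 - 2*J)
E(u(0)) + ((4*(-1))*4)*129 = (-40 - 4/(-5 + 0)) + ((4*(-1))*4)*129 = (-40 - 4/(-5)) - 4*4*129 = (-40 - 4*(-1)/5) - 16*129 = (-40 - 2*(-⅖)) - 2064 = (-40 + ⅘) - 2064 = -196/5 - 2064 = -10516/5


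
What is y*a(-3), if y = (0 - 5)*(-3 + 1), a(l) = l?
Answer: -30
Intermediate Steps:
y = 10 (y = -5*(-2) = 10)
y*a(-3) = 10*(-3) = -30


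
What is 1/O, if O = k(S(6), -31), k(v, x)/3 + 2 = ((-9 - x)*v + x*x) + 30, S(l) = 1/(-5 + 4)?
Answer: 1/2901 ≈ 0.00034471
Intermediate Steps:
S(l) = -1 (S(l) = 1/(-1) = -1)
k(v, x) = 84 + 3*x² + 3*v*(-9 - x) (k(v, x) = -6 + 3*(((-9 - x)*v + x*x) + 30) = -6 + 3*((v*(-9 - x) + x²) + 30) = -6 + 3*((x² + v*(-9 - x)) + 30) = -6 + 3*(30 + x² + v*(-9 - x)) = -6 + (90 + 3*x² + 3*v*(-9 - x)) = 84 + 3*x² + 3*v*(-9 - x))
O = 2901 (O = 84 - 27*(-1) + 3*(-31)² - 3*(-1)*(-31) = 84 + 27 + 3*961 - 93 = 84 + 27 + 2883 - 93 = 2901)
1/O = 1/2901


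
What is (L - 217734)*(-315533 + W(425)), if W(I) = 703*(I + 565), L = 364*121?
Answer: -66078102530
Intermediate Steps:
L = 44044
W(I) = 397195 + 703*I (W(I) = 703*(565 + I) = 397195 + 703*I)
(L - 217734)*(-315533 + W(425)) = (44044 - 217734)*(-315533 + (397195 + 703*425)) = -173690*(-315533 + (397195 + 298775)) = -173690*(-315533 + 695970) = -173690*380437 = -66078102530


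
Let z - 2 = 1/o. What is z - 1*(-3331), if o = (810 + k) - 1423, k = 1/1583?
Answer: 3234268291/970378 ≈ 3333.0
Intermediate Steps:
k = 1/1583 ≈ 0.00063171
o = -970378/1583 (o = (810 + 1/1583) - 1423 = 1282231/1583 - 1423 = -970378/1583 ≈ -613.00)
z = 1939173/970378 (z = 2 + 1/(-970378/1583) = 2 - 1583/970378 = 1939173/970378 ≈ 1.9984)
z - 1*(-3331) = 1939173/970378 - 1*(-3331) = 1939173/970378 + 3331 = 3234268291/970378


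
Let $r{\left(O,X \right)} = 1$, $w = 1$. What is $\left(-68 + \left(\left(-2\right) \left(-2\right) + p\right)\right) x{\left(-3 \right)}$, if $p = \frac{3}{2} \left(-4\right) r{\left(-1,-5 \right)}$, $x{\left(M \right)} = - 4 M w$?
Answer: $-840$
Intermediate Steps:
$x{\left(M \right)} = - 4 M$ ($x{\left(M \right)} = - 4 M 1 = - 4 M$)
$p = -6$ ($p = \frac{3}{2} \left(-4\right) 1 = \left(-6\right) 1 = -6$)
$\left(-68 + \left(\left(-2\right) \left(-2\right) + p\right)\right) x{\left(-3 \right)} = \left(-68 - 2\right) \left(\left(-4\right) \left(-3\right)\right) = \left(-68 + \left(4 - 6\right)\right) 12 = \left(-68 - 2\right) 12 = \left(-70\right) 12 = -840$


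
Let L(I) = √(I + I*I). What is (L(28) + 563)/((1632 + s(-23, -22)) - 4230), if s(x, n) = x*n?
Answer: -563/2092 - √203/1046 ≈ -0.28274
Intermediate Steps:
s(x, n) = n*x
L(I) = √(I + I²)
(L(28) + 563)/((1632 + s(-23, -22)) - 4230) = (√(28*(1 + 28)) + 563)/((1632 - 22*(-23)) - 4230) = (√(28*29) + 563)/((1632 + 506) - 4230) = (√812 + 563)/(2138 - 4230) = (2*√203 + 563)/(-2092) = (563 + 2*√203)*(-1/2092) = -563/2092 - √203/1046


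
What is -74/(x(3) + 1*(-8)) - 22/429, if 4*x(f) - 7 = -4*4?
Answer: 11462/1599 ≈ 7.1682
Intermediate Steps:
x(f) = -9/4 (x(f) = 7/4 + (-4*4)/4 = 7/4 + (¼)*(-16) = 7/4 - 4 = -9/4)
-74/(x(3) + 1*(-8)) - 22/429 = -74/(-9/4 + 1*(-8)) - 22/429 = -74/(-9/4 - 8) - 22*1/429 = -74/(-41/4) - 2/39 = -74*(-4/41) - 2/39 = 296/41 - 2/39 = 11462/1599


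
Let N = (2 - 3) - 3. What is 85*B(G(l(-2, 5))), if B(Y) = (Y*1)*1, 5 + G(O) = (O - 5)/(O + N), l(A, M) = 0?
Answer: -1275/4 ≈ -318.75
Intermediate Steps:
N = -4 (N = -1 - 3 = -4)
G(O) = -5 + (-5 + O)/(-4 + O) (G(O) = -5 + (O - 5)/(O - 4) = -5 + (-5 + O)/(-4 + O))
B(Y) = Y (B(Y) = Y*1 = Y)
85*B(G(l(-2, 5))) = 85*((15 - 4*0)/(-4 + 0)) = 85*((15 + 0)/(-4)) = 85*(-1/4*15) = 85*(-15/4) = -1275/4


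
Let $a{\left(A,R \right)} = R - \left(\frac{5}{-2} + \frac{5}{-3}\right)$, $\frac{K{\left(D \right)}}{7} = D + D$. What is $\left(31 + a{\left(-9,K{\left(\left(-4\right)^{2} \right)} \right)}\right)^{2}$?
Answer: $\frac{2418025}{36} \approx 67167.0$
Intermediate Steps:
$K{\left(D \right)} = 14 D$ ($K{\left(D \right)} = 7 \left(D + D\right) = 7 \cdot 2 D = 14 D$)
$a{\left(A,R \right)} = \frac{25}{6} + R$ ($a{\left(A,R \right)} = R - \left(5 \left(- \frac{1}{2}\right) + 5 \left(- \frac{1}{3}\right)\right) = R - \left(- \frac{5}{2} - \frac{5}{3}\right) = R - - \frac{25}{6} = R + \frac{25}{6} = \frac{25}{6} + R$)
$\left(31 + a{\left(-9,K{\left(\left(-4\right)^{2} \right)} \right)}\right)^{2} = \left(31 + \left(\frac{25}{6} + 14 \left(-4\right)^{2}\right)\right)^{2} = \left(31 + \left(\frac{25}{6} + 14 \cdot 16\right)\right)^{2} = \left(31 + \left(\frac{25}{6} + 224\right)\right)^{2} = \left(31 + \frac{1369}{6}\right)^{2} = \left(\frac{1555}{6}\right)^{2} = \frac{2418025}{36}$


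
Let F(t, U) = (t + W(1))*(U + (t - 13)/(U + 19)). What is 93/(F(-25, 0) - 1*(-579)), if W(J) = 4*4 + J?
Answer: 93/595 ≈ 0.15630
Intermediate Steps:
W(J) = 16 + J
F(t, U) = (17 + t)*(U + (-13 + t)/(19 + U)) (F(t, U) = (t + (16 + 1))*(U + (t - 13)/(U + 19)) = (t + 17)*(U + (-13 + t)/(19 + U)) = (17 + t)*(U + (-13 + t)/(19 + U)))
93/(F(-25, 0) - 1*(-579)) = 93/((-221 + (-25)² + 4*(-25) + 17*0² + 323*0 - 25*0² + 19*0*(-25))/(19 + 0) - 1*(-579)) = 93/((-221 + 625 - 100 + 17*0 + 0 - 25*0 + 0)/19 + 579) = 93/((-221 + 625 - 100 + 0 + 0 + 0 + 0)/19 + 579) = 93/((1/19)*304 + 579) = 93/(16 + 579) = 93/595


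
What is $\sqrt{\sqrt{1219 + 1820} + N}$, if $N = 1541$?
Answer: $\sqrt{1541 + \sqrt{3039}} \approx 39.952$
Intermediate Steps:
$\sqrt{\sqrt{1219 + 1820} + N} = \sqrt{\sqrt{1219 + 1820} + 1541} = \sqrt{\sqrt{3039} + 1541} = \sqrt{1541 + \sqrt{3039}}$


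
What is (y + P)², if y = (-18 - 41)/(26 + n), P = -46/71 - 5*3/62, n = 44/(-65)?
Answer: 34015291701169/3281253284929 ≈ 10.367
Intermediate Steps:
n = -44/65 (n = 44*(-1/65) = -44/65 ≈ -0.67692)
P = -3917/4402 (P = -46*1/71 - 15*1/62 = -46/71 - 15/62 = -3917/4402 ≈ -0.88982)
y = -3835/1646 (y = (-18 - 41)/(26 - 44/65) = -59/1646/65 = -59*65/1646 = -3835/1646 ≈ -2.3299)
(y + P)² = (-3835/1646 - 3917/4402)² = (-5832263/1811423)² = 34015291701169/3281253284929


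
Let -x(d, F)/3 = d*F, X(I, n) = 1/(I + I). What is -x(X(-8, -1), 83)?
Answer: -249/16 ≈ -15.563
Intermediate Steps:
X(I, n) = 1/(2*I)
x(d, F) = -3*F*d (x(d, F) = -3*d*F = -3*F*d)
-x(X(-8, -1), 83) = -(-3)*83*(1/2)/(-8) = -(-3)*83*(1/2)*(-1/8) = -(-3)*83*(-1)/16 = -1*249/16 = -249/16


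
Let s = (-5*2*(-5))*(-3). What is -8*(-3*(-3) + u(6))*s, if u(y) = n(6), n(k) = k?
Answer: 18000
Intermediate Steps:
s = -150 (s = -10*(-5)*(-3) = 50*(-3) = -150)
u(y) = 6
-8*(-3*(-3) + u(6))*s = -8*(-3*(-3) + 6)*(-150) = -8*(9 + 6)*(-150) = -120*(-150) = -8*(-2250) = 18000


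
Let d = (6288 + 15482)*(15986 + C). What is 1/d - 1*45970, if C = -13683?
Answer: -2304766170699/50136310 ≈ -45970.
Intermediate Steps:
d = 50136310 (d = (6288 + 15482)*(15986 - 13683) = 21770*2303 = 50136310)
1/d - 1*45970 = 1/50136310 - 1*45970 = 1/50136310 - 45970 = -2304766170699/50136310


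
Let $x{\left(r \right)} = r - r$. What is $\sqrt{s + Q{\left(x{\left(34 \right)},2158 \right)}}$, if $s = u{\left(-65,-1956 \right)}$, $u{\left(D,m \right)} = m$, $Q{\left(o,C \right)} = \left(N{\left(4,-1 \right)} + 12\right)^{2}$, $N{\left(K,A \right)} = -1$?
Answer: $i \sqrt{1835} \approx 42.837 i$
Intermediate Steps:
$x{\left(r \right)} = 0$
$Q{\left(o,C \right)} = 121$ ($Q{\left(o,C \right)} = \left(-1 + 12\right)^{2} = 11^{2} = 121$)
$s = -1956$
$\sqrt{s + Q{\left(x{\left(34 \right)},2158 \right)}} = \sqrt{-1956 + 121} = \sqrt{-1835} = i \sqrt{1835}$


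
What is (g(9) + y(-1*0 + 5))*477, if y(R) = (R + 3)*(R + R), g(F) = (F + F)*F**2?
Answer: 733626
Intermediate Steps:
g(F) = 2*F**3 (g(F) = (2*F)*F**2 = 2*F**3)
y(R) = 2*R*(3 + R) (y(R) = (3 + R)*(2*R) = 2*R*(3 + R))
(g(9) + y(-1*0 + 5))*477 = (2*9**3 + 2*(-1*0 + 5)*(3 + (-1*0 + 5)))*477 = (2*729 + 2*(0 + 5)*(3 + (0 + 5)))*477 = (1458 + 2*5*(3 + 5))*477 = (1458 + 2*5*8)*477 = (1458 + 80)*477 = 1538*477 = 733626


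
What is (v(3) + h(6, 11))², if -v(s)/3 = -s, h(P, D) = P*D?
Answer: 5625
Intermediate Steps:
h(P, D) = D*P
v(s) = 3*s (v(s) = -(-3)*s = 3*s)
(v(3) + h(6, 11))² = (3*3 + 11*6)² = (9 + 66)² = 75² = 5625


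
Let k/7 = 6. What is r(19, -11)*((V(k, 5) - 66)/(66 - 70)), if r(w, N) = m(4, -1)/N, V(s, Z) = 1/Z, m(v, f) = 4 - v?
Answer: 0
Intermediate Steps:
k = 42 (k = 7*6 = 42)
r(w, N) = 0 (r(w, N) = (4 - 1*4)/N = (4 - 4)/N = 0/N = 0)
r(19, -11)*((V(k, 5) - 66)/(66 - 70)) = 0*((1/5 - 66)/(66 - 70)) = 0*((1/5 - 66)/(-4)) = 0*(-329/5*(-1/4)) = 0*(329/20) = 0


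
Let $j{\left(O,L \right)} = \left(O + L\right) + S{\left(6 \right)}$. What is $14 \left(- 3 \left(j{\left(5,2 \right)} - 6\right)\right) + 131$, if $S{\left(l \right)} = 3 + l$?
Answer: $-289$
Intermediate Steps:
$j{\left(O,L \right)} = 9 + L + O$ ($j{\left(O,L \right)} = \left(O + L\right) + \left(3 + 6\right) = \left(L + O\right) + 9 = 9 + L + O$)
$14 \left(- 3 \left(j{\left(5,2 \right)} - 6\right)\right) + 131 = 14 \left(- 3 \left(\left(9 + 2 + 5\right) - 6\right)\right) + 131 = 14 \left(- 3 \left(16 - 6\right)\right) + 131 = 14 \left(\left(-3\right) 10\right) + 131 = 14 \left(-30\right) + 131 = -420 + 131 = -289$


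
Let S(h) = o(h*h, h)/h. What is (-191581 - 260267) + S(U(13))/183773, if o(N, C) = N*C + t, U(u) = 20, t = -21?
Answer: -1660749242101/3675460 ≈ -4.5185e+5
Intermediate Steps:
o(N, C) = -21 + C*N (o(N, C) = N*C - 21 = C*N - 21 = -21 + C*N)
S(h) = (-21 + h³)/h (S(h) = (-21 + h*(h*h))/h = (-21 + h*h²)/h = (-21 + h³)/h)
(-191581 - 260267) + S(U(13))/183773 = (-191581 - 260267) + ((-21 + 20³)/20)/183773 = -451848 + ((-21 + 8000)/20)*(1/183773) = -451848 + ((1/20)*7979)*(1/183773) = -451848 + (7979/20)*(1/183773) = -451848 + 7979/3675460 = -1660749242101/3675460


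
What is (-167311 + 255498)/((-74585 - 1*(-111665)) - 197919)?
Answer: -88187/160839 ≈ -0.54829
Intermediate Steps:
(-167311 + 255498)/((-74585 - 1*(-111665)) - 197919) = 88187/((-74585 + 111665) - 197919) = 88187/(37080 - 197919) = 88187/(-160839) = 88187*(-1/160839) = -88187/160839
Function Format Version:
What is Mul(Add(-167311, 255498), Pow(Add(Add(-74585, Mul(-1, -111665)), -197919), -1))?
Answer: Rational(-88187, 160839) ≈ -0.54829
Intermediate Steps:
Mul(Add(-167311, 255498), Pow(Add(Add(-74585, Mul(-1, -111665)), -197919), -1)) = Mul(88187, Pow(Add(Add(-74585, 111665), -197919), -1)) = Mul(88187, Pow(Add(37080, -197919), -1)) = Mul(88187, Pow(-160839, -1)) = Mul(88187, Rational(-1, 160839)) = Rational(-88187, 160839)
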